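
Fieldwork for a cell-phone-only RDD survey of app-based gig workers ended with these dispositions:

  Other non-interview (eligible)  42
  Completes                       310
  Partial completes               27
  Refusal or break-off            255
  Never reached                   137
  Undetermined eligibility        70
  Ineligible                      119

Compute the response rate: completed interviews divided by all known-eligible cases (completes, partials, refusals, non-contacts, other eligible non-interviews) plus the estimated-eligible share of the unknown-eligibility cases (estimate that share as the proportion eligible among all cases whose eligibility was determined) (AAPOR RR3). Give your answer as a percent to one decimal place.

37.3%

Num → 310
Determined eligible → 310 + 27 + 255 + 137 + 42 = 771
e = 771 / (771 + 119) = 771 / 890 = 0.8663
e × U → 0.8663 × 70 = 60.64
Denom → 771 + 60.64 = 831.64
RR3 = 310 / 831.64 = 0.3728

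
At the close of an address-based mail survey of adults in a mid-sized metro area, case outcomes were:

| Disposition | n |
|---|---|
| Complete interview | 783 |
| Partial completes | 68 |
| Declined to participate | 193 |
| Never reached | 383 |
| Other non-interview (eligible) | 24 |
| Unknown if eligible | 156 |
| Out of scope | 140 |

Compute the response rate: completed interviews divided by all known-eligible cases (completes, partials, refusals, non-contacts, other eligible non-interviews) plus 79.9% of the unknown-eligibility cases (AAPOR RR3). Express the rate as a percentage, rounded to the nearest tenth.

Numerator: 783
Determined eligible: 783 + 68 + 193 + 383 + 24 = 1451
e × U: 0.7990 × 156 = 124.64
Denominator: 1451 + 124.64 = 1575.64
RR3 = 783 / 1575.64 = 0.4969

49.7%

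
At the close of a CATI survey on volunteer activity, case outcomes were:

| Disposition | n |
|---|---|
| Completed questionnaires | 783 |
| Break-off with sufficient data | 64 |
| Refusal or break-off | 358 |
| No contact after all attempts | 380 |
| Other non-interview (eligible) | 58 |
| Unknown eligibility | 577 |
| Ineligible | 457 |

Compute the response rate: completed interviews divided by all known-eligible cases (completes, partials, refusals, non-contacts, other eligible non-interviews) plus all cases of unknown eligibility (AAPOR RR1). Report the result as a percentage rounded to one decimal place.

Num: 783
Denominator: 783 + 64 + 358 + 380 + 58 + 577 = 2220
RR1 = 783 / 2220 = 0.3527

35.3%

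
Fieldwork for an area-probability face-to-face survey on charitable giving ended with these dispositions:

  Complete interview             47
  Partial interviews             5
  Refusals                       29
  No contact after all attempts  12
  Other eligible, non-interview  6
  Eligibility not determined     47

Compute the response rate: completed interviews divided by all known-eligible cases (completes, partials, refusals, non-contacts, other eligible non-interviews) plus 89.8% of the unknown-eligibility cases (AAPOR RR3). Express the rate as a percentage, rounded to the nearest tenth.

33.3%

Numerator = 47
Eligible (known) = 47 + 5 + 29 + 12 + 6 = 99
e × U = 0.8980 × 47 = 42.21
Base = 99 + 42.21 = 141.21
RR3 = 47 / 141.21 = 0.3328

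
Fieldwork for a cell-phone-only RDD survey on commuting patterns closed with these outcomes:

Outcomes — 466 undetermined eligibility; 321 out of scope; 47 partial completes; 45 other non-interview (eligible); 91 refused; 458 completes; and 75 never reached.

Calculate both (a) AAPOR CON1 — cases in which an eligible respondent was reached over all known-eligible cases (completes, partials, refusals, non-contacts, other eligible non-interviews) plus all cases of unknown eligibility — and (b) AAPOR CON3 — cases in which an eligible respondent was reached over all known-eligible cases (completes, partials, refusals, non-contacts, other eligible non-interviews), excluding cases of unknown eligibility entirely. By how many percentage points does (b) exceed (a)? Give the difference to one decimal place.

35.3

Num: 458 + 47 + 91 + 45 = 641
Base: 458 + 47 + 91 + 75 + 45 + 466 = 1182
CON1 = 641 / 1182 = 0.5423
Base: 458 + 47 + 91 + 75 + 45 = 716
CON3 = 641 / 716 = 0.8953
Difference = 89.53 − 54.23 = 35.30 percentage points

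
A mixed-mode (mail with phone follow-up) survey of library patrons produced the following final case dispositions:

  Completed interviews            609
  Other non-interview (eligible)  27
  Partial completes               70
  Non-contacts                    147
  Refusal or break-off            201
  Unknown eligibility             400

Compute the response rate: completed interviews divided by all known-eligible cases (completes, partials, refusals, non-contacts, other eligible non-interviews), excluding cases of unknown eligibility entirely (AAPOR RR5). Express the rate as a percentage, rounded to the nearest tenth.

Num = 609
Denominator = 609 + 70 + 201 + 147 + 27 = 1054
RR5 = 609 / 1054 = 0.5778

57.8%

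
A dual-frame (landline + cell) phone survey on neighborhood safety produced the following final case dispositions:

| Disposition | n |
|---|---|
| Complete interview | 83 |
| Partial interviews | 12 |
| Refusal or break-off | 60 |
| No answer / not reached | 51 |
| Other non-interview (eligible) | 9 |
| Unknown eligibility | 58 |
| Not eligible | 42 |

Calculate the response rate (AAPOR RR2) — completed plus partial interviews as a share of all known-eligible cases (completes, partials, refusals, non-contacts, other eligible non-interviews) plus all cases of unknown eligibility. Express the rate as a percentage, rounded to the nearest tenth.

Numerator → 83 + 12 = 95
Denominator → 83 + 12 + 60 + 51 + 9 + 58 = 273
RR2 = 95 / 273 = 0.3480

34.8%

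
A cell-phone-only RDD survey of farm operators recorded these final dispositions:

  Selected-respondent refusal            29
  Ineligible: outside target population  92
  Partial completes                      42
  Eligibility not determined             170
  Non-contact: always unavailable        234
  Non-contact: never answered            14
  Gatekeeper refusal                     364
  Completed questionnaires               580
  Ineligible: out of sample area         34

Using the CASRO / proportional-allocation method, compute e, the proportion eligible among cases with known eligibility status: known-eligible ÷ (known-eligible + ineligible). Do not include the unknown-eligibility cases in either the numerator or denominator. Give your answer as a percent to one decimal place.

90.9%

Refusal or break-off = 364 + 29 = 393
No contact after all attempts = 14 + 234 = 248
Out of scope = 92 + 34 = 126
Determined eligible = 580 + 42 + 393 + 248 = 1263
e = 1263 / (1263 + 126) = 1263 / 1389 = 0.9093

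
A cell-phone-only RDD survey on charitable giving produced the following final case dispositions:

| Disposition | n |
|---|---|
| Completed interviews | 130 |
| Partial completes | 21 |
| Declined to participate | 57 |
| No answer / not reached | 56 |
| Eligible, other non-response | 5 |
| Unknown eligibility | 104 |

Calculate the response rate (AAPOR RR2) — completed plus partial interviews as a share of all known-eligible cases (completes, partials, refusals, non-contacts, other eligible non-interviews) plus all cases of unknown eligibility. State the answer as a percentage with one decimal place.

Num: 130 + 21 = 151
Denominator: 130 + 21 + 57 + 56 + 5 + 104 = 373
RR2 = 151 / 373 = 0.4048

40.5%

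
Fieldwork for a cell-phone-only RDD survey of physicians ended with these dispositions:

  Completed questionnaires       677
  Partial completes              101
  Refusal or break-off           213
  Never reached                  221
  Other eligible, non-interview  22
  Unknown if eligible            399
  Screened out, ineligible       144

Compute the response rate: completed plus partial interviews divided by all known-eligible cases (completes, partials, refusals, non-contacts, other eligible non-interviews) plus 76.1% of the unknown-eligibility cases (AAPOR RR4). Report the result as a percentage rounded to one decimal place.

50.6%

Top: 677 + 101 = 778
Eligible (known): 677 + 101 + 213 + 221 + 22 = 1234
Eligible share of unknowns: 0.7610 × 399 = 303.64
Base: 1234 + 303.64 = 1537.64
RR4 = 778 / 1537.64 = 0.5060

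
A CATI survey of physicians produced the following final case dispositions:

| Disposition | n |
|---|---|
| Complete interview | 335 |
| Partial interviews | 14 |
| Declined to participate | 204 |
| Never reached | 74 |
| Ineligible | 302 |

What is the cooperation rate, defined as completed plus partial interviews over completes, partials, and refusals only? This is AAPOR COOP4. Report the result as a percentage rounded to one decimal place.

Top = 335 + 14 = 349
Denominator = 335 + 14 + 204 = 553
COOP4 = 349 / 553 = 0.6311

63.1%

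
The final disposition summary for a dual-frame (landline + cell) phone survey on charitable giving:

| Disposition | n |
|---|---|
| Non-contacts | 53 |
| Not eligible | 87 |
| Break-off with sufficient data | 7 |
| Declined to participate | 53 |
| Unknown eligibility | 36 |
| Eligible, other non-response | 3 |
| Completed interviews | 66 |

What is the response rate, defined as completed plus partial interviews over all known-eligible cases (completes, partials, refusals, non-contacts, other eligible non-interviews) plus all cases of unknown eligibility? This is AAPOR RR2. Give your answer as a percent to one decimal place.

Num: 66 + 7 = 73
Base: 66 + 7 + 53 + 53 + 3 + 36 = 218
RR2 = 73 / 218 = 0.3349

33.5%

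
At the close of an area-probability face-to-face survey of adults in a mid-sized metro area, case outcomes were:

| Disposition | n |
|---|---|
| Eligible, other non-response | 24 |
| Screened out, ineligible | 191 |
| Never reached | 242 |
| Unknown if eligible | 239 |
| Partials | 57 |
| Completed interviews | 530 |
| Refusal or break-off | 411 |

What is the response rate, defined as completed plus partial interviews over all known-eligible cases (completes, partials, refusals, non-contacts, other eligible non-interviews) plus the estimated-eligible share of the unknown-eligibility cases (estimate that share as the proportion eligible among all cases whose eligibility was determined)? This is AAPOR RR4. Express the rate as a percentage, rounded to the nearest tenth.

39.9%

Num: 530 + 57 = 587
Known eligible: 530 + 57 + 411 + 242 + 24 = 1264
e = 1264 / (1264 + 191) = 1264 / 1455 = 0.8687
Eligible share of unknowns: 0.8687 × 239 = 207.62
Denom: 1264 + 207.62 = 1471.62
RR4 = 587 / 1471.62 = 0.3989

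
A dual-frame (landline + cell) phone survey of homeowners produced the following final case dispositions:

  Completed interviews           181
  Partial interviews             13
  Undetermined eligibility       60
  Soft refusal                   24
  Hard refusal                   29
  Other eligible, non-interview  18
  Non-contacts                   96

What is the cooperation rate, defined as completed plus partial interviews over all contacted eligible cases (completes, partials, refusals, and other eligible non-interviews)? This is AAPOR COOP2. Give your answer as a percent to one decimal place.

Refusals = 29 + 24 = 53
Top = 181 + 13 = 194
Base = 181 + 13 + 53 + 18 = 265
COOP2 = 194 / 265 = 0.7321

73.2%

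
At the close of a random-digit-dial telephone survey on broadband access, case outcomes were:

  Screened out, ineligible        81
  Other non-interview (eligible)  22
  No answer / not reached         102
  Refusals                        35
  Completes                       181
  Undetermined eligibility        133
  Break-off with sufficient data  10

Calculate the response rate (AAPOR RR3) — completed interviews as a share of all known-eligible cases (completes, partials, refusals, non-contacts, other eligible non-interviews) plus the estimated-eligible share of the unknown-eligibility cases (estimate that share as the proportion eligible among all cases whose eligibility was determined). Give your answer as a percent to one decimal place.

Top: 181
Known eligible: 181 + 10 + 35 + 102 + 22 = 350
e = 350 / (350 + 81) = 350 / 431 = 0.8121
Eligible share of unknowns: 0.8121 × 133 = 108.01
Denom: 350 + 108.01 = 458.01
RR3 = 181 / 458.01 = 0.3952

39.5%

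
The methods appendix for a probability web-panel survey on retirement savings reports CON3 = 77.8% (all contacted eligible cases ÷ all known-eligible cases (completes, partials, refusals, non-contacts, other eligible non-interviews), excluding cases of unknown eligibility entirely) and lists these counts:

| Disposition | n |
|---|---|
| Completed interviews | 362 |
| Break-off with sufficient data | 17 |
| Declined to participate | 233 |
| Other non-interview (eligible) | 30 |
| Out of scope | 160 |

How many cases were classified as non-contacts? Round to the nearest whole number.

Top → 362 + 17 + 233 + 30 = 642
CON3 = 642 / D = 0.778
D = 642 / 0.778 = 825.2
Rest of base = 642
non-contacts = 825.2 − 642 ≈ 183

183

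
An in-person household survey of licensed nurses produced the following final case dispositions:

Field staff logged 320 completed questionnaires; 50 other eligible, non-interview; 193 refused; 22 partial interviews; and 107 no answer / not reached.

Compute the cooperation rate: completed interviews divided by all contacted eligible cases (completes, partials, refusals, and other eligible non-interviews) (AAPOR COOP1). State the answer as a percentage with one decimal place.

Numerator = 320
Denominator = 320 + 22 + 193 + 50 = 585
COOP1 = 320 / 585 = 0.5470

54.7%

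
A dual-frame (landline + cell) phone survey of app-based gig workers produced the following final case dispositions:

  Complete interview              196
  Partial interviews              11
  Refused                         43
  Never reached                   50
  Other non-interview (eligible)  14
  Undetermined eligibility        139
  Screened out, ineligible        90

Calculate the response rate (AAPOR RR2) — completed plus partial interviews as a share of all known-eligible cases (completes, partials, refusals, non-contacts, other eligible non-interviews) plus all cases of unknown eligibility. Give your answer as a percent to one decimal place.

Num: 196 + 11 = 207
Denominator: 196 + 11 + 43 + 50 + 14 + 139 = 453
RR2 = 207 / 453 = 0.4570

45.7%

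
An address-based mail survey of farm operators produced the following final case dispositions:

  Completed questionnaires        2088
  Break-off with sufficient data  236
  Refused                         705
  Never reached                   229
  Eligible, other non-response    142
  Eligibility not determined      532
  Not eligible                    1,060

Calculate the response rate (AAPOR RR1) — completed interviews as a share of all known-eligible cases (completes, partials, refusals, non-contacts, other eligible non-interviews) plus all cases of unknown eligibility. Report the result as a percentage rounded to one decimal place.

53.1%

Numerator = 2088
Base = 2088 + 236 + 705 + 229 + 142 + 532 = 3932
RR1 = 2088 / 3932 = 0.5310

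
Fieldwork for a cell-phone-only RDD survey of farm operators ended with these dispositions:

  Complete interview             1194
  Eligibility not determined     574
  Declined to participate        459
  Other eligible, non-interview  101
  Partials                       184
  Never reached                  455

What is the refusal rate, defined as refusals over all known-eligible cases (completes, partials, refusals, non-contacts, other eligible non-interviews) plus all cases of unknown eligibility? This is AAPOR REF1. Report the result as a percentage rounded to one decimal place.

15.5%

Num = 459
Base = 1194 + 184 + 459 + 455 + 101 + 574 = 2967
REF1 = 459 / 2967 = 0.1547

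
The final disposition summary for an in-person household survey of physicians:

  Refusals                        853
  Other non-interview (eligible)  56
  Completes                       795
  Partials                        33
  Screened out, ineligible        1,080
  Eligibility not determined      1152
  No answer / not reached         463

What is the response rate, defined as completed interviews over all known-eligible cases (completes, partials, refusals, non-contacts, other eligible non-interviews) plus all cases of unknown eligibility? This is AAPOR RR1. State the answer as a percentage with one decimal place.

23.7%

Num = 795
Denominator = 795 + 33 + 853 + 463 + 56 + 1152 = 3352
RR1 = 795 / 3352 = 0.2372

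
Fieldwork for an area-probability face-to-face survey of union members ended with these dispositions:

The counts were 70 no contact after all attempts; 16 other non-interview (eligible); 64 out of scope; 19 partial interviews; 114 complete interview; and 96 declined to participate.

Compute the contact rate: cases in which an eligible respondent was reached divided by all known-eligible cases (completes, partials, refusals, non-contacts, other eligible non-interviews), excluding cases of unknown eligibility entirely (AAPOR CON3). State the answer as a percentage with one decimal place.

77.8%

Num = 114 + 19 + 96 + 16 = 245
Denom = 114 + 19 + 96 + 70 + 16 = 315
CON3 = 245 / 315 = 0.7778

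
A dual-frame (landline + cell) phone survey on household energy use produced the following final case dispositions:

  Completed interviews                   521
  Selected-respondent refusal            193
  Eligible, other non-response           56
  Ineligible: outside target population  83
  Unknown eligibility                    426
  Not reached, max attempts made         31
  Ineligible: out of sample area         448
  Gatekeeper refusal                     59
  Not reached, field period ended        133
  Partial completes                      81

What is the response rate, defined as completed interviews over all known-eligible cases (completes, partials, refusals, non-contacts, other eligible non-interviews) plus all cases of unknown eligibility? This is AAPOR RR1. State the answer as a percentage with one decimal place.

Refusals = 59 + 193 = 252
No answer / not reached = 133 + 31 = 164
Screened out, ineligible = 83 + 448 = 531
Numerator → 521
Denom → 521 + 81 + 252 + 164 + 56 + 426 = 1500
RR1 = 521 / 1500 = 0.3473

34.7%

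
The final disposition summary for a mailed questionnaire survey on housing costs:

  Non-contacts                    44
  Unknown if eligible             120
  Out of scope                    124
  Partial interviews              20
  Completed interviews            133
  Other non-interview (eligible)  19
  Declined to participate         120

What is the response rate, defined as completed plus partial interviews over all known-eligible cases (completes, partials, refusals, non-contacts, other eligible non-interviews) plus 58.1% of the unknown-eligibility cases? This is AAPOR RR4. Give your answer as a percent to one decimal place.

Numerator: 133 + 20 = 153
Determined eligible: 133 + 20 + 120 + 44 + 19 = 336
Estimated eligible among unknowns: 0.5810 × 120 = 69.72
Denom: 336 + 69.72 = 405.72
RR4 = 153 / 405.72 = 0.3771

37.7%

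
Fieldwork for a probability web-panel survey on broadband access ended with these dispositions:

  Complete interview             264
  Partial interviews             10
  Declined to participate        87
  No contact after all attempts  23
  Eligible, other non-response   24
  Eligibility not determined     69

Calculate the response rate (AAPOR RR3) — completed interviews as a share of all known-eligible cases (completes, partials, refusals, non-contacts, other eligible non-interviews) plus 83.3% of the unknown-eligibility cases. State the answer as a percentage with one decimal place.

Num: 264
Eligible (known): 264 + 10 + 87 + 23 + 24 = 408
Estimated eligible among unknowns: 0.8330 × 69 = 57.48
Denom: 408 + 57.48 = 465.48
RR3 = 264 / 465.48 = 0.5672

56.7%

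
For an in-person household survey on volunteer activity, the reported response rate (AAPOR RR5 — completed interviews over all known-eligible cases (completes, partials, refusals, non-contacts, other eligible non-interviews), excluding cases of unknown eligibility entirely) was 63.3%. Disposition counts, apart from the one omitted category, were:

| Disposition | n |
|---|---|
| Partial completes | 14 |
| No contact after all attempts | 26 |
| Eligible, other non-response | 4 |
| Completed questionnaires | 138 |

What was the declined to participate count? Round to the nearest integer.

36

RR5 = 138 / D = 0.633
D = 138 / 0.633 = 218.0
Other denominator terms total 182
declined to participate = 218.0 − 182 ≈ 36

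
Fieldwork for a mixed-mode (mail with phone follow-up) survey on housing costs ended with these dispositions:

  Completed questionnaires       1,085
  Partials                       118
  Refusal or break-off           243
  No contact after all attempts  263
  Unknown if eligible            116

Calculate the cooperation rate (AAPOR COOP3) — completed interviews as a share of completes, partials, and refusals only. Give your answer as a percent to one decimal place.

75.0%

Top = 1085
Denom = 1085 + 118 + 243 = 1446
COOP3 = 1085 / 1446 = 0.7503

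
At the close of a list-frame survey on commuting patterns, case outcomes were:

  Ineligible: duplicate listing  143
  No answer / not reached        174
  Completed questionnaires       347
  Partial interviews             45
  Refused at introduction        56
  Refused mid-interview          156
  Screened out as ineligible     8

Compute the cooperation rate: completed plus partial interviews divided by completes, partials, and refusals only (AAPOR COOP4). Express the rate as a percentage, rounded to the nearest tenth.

Refusal or break-off = 56 + 156 = 212
Out of scope = 8 + 143 = 151
Num = 347 + 45 = 392
Denominator = 347 + 45 + 212 = 604
COOP4 = 392 / 604 = 0.6490

64.9%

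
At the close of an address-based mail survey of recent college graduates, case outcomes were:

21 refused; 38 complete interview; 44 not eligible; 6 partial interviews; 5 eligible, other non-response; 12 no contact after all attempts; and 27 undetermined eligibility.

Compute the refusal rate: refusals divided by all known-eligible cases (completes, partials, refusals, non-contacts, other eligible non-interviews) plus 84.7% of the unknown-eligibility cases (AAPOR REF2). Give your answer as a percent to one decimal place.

Top = 21
Eligible (known) = 38 + 6 + 21 + 12 + 5 = 82
Estimated eligible among unknowns = 0.8470 × 27 = 22.87
Denom = 82 + 22.87 = 104.87
REF2 = 21 / 104.87 = 0.2002

20.0%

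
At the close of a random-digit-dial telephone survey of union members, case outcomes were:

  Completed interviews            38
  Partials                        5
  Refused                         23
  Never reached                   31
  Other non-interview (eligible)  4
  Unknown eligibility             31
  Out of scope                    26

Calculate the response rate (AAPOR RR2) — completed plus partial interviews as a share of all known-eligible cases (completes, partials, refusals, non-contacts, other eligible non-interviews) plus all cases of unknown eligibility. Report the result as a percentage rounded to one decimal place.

32.6%

Num = 38 + 5 = 43
Base = 38 + 5 + 23 + 31 + 4 + 31 = 132
RR2 = 43 / 132 = 0.3258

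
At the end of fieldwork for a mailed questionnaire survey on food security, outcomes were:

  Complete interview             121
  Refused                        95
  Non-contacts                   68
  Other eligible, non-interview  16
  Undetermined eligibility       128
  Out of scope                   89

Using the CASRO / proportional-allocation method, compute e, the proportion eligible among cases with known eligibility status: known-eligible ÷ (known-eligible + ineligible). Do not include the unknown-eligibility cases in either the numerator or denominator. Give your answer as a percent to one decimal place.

Eligible (known): 121 + 95 + 68 + 16 = 300
e = 300 / (300 + 89) = 300 / 389 = 0.7712

77.1%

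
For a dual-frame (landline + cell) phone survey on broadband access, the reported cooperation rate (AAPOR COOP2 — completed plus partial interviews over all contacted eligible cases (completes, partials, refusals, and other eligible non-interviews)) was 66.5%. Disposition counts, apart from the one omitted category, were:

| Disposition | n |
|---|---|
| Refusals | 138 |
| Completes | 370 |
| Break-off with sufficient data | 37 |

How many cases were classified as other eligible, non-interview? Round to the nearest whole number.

Num → 370 + 37 = 407
COOP2 = 407 / D = 0.665
D = 407 / 0.665 = 612.0
Remaining denominator categories sum to 545
other eligible, non-interview = 612.0 − 545 ≈ 67

67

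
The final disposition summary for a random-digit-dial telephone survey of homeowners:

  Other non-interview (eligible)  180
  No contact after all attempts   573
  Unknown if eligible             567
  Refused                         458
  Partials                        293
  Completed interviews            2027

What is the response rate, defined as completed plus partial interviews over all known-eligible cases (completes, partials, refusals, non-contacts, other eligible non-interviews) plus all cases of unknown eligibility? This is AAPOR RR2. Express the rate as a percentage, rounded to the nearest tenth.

Num → 2027 + 293 = 2320
Denominator → 2027 + 293 + 458 + 573 + 180 + 567 = 4098
RR2 = 2320 / 4098 = 0.5661

56.6%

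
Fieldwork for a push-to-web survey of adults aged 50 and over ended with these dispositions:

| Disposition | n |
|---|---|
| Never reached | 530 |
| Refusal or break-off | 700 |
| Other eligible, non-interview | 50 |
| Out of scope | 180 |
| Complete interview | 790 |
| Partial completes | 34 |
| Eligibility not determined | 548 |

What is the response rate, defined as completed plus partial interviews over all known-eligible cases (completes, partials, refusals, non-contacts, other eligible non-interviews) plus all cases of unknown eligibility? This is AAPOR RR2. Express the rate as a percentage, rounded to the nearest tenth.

31.1%

Num = 790 + 34 = 824
Denom = 790 + 34 + 700 + 530 + 50 + 548 = 2652
RR2 = 824 / 2652 = 0.3107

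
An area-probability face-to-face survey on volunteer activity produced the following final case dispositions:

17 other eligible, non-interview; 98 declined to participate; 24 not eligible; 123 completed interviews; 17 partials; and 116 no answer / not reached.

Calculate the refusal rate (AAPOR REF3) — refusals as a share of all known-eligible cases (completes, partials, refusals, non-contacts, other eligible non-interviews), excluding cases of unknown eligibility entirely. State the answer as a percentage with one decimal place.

26.4%

Num: 98
Denominator: 123 + 17 + 98 + 116 + 17 = 371
REF3 = 98 / 371 = 0.2642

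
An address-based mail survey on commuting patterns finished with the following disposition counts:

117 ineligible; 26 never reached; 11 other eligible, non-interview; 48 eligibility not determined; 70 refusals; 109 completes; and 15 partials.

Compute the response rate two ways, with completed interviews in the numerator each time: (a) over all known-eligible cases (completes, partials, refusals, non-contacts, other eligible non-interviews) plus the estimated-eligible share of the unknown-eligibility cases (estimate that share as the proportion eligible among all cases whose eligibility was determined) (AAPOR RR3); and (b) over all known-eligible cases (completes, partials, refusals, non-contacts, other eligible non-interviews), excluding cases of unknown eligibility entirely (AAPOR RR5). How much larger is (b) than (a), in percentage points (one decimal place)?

5.7

Top → 109
Determined eligible → 109 + 15 + 70 + 26 + 11 = 231
e = 231 / (231 + 117) = 231 / 348 = 0.6638
Estimated eligible among unknowns → 0.6638 × 48 = 31.86
Denom → 231 + 31.86 = 262.86
RR3 = 109 / 262.86 = 0.4147
Denom → 109 + 15 + 70 + 26 + 11 = 231
RR5 = 109 / 231 = 0.4719
Difference = 47.19 − 41.47 = 5.72 percentage points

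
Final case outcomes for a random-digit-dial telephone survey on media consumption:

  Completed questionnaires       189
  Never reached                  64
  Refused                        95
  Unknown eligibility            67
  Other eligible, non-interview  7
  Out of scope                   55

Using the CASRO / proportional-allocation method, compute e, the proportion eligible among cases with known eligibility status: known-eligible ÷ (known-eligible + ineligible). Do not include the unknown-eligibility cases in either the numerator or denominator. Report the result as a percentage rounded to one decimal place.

86.6%

Known eligible → 189 + 95 + 64 + 7 = 355
e = 355 / (355 + 55) = 355 / 410 = 0.8659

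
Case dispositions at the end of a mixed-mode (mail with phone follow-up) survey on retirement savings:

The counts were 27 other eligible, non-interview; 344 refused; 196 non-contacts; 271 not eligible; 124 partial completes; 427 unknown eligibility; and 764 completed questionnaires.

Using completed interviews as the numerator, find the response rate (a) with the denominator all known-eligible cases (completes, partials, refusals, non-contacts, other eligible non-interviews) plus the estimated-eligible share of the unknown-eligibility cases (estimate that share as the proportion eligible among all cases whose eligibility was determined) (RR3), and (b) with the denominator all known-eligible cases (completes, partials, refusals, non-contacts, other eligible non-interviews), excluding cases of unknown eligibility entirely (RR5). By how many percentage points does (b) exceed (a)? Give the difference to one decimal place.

10.4

Top = 764
Determined eligible = 764 + 124 + 344 + 196 + 27 = 1455
e = 1455 / (1455 + 271) = 1455 / 1726 = 0.8430
Estimated eligible among unknowns = 0.8430 × 427 = 359.96
Denominator = 1455 + 359.96 = 1814.96
RR3 = 764 / 1814.96 = 0.4209
Denominator = 764 + 124 + 344 + 196 + 27 = 1455
RR5 = 764 / 1455 = 0.5251
Difference = 52.51 − 42.09 = 10.42 percentage points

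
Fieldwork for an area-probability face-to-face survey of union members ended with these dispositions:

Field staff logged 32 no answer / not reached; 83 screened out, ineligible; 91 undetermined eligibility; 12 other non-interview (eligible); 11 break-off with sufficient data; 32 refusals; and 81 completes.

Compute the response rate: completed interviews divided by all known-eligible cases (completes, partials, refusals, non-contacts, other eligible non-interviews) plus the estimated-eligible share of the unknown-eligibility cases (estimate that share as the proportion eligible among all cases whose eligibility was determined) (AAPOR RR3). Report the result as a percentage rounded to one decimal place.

35.4%

Numerator: 81
Known eligible: 81 + 11 + 32 + 32 + 12 = 168
e = 168 / (168 + 83) = 168 / 251 = 0.6693
Estimated eligible among unknowns: 0.6693 × 91 = 60.91
Denom: 168 + 60.91 = 228.91
RR3 = 81 / 228.91 = 0.3539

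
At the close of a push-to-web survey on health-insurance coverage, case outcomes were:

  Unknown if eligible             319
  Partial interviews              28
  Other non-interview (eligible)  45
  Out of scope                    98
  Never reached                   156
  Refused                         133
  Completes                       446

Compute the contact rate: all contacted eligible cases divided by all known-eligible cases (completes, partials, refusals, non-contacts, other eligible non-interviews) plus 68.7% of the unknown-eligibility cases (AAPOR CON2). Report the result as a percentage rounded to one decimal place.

Numerator: 446 + 28 + 133 + 45 = 652
Determined eligible: 446 + 28 + 133 + 156 + 45 = 808
e × U: 0.6870 × 319 = 219.15
Denominator: 808 + 219.15 = 1027.15
CON2 = 652 / 1027.15 = 0.6348

63.5%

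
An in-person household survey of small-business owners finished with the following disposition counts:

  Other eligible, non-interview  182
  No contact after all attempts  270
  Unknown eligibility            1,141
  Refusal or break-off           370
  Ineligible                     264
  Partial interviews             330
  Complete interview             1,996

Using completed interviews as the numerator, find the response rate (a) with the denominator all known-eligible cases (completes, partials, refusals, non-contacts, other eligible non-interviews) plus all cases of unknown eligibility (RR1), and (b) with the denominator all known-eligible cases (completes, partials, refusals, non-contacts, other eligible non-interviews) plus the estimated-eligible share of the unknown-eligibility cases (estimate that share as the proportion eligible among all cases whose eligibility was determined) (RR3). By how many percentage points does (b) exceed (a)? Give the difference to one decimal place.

Num → 1996
Base → 1996 + 330 + 370 + 270 + 182 + 1141 = 4289
RR1 = 1996 / 4289 = 0.4654
Eligible (known) → 1996 + 330 + 370 + 270 + 182 = 3148
e = 3148 / (3148 + 264) = 3148 / 3412 = 0.9226
Estimated eligible among unknowns → 0.9226 × 1141 = 1052.69
Base → 3148 + 1052.69 = 4200.69
RR3 = 1996 / 4200.69 = 0.4752
Difference = 47.52 − 46.54 = 0.98 percentage points

1.0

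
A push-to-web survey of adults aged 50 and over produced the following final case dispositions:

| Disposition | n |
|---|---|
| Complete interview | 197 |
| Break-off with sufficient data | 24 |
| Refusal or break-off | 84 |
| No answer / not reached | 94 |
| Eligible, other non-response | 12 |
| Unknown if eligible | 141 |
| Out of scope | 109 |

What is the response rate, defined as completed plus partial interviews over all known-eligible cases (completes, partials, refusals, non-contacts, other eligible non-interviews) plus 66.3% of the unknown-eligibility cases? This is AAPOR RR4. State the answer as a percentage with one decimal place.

Numerator → 197 + 24 = 221
Known eligible → 197 + 24 + 84 + 94 + 12 = 411
Estimated eligible among unknowns → 0.6630 × 141 = 93.48
Denom → 411 + 93.48 = 504.48
RR4 = 221 / 504.48 = 0.4381

43.8%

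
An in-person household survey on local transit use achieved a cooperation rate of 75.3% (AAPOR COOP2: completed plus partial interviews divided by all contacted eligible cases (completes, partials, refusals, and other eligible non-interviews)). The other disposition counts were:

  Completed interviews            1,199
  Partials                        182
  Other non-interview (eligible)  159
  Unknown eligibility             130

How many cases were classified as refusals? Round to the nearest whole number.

294

Numerator: 1199 + 182 = 1381
COOP2 = 1381 / D = 0.753
D = 1381 / 0.753 = 1834.0
Other denominator terms total 1540
refusals = 1834.0 − 1540 ≈ 294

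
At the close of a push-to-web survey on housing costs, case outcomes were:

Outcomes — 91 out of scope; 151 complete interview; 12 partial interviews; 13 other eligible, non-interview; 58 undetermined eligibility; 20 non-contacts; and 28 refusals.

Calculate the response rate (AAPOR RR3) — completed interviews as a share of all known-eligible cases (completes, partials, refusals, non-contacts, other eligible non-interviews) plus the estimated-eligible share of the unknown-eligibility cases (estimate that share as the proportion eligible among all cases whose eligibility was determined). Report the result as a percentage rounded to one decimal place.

56.9%

Num: 151
Known eligible: 151 + 12 + 28 + 20 + 13 = 224
e = 224 / (224 + 91) = 224 / 315 = 0.7111
e × U: 0.7111 × 58 = 41.24
Denominator: 224 + 41.24 = 265.24
RR3 = 151 / 265.24 = 0.5693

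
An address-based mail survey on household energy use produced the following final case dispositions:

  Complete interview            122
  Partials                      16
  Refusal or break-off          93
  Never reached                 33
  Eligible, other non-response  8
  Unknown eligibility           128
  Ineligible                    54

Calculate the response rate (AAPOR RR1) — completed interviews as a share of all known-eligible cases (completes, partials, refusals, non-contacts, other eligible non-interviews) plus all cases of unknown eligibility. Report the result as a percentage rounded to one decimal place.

30.5%

Num: 122
Base: 122 + 16 + 93 + 33 + 8 + 128 = 400
RR1 = 122 / 400 = 0.3050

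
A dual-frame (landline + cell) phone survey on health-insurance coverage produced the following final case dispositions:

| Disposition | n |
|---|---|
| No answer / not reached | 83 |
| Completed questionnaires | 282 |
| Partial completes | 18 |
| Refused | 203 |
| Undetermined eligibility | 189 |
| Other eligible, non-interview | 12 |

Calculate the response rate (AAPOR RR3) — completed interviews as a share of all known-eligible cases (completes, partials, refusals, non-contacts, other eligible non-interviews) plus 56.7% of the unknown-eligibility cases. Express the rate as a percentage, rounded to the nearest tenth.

Top: 282
Eligible (known): 282 + 18 + 203 + 83 + 12 = 598
Eligible share of unknowns: 0.5670 × 189 = 107.16
Denominator: 598 + 107.16 = 705.16
RR3 = 282 / 705.16 = 0.3999

40.0%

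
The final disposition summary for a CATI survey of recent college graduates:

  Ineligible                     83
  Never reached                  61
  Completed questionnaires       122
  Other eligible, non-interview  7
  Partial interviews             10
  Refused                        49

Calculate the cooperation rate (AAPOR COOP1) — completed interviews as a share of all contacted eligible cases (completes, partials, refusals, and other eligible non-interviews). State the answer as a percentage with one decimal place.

64.9%

Num: 122
Denominator: 122 + 10 + 49 + 7 = 188
COOP1 = 122 / 188 = 0.6489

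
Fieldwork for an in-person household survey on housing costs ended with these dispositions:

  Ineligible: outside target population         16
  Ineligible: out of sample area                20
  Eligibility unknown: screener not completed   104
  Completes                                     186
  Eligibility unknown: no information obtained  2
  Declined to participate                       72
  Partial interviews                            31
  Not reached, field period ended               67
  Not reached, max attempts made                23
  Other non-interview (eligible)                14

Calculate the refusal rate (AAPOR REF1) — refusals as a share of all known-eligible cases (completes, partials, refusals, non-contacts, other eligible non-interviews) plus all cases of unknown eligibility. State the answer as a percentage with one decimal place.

Never reached = 67 + 23 = 90
Unknown eligibility = 104 + 2 = 106
Ineligible = 16 + 20 = 36
Num = 72
Denom = 186 + 31 + 72 + 90 + 14 + 106 = 499
REF1 = 72 / 499 = 0.1443

14.4%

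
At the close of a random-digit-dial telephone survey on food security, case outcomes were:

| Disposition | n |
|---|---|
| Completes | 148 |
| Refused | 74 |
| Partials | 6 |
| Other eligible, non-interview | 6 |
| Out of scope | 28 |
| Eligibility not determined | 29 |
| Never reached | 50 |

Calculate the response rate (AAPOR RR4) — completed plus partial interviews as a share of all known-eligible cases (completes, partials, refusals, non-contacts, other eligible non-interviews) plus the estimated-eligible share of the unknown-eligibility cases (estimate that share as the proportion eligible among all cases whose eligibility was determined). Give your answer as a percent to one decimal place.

Top: 148 + 6 = 154
Eligible (known): 148 + 6 + 74 + 50 + 6 = 284
e = 284 / (284 + 28) = 284 / 312 = 0.9103
Eligible share of unknowns: 0.9103 × 29 = 26.40
Base: 284 + 26.40 = 310.40
RR4 = 154 / 310.40 = 0.4961

49.6%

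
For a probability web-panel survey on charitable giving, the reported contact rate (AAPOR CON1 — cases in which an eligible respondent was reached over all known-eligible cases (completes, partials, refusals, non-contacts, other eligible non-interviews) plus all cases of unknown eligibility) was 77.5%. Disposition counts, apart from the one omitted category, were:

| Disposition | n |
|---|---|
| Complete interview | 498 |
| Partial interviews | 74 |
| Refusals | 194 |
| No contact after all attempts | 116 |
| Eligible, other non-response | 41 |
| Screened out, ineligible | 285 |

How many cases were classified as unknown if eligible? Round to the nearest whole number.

Top: 498 + 74 + 194 + 41 = 807
CON1 = 807 / D = 0.775
D = 807 / 0.775 = 1041.3
Remaining denominator categories sum to 923
unknown if eligible = 1041.3 − 923 ≈ 118

118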